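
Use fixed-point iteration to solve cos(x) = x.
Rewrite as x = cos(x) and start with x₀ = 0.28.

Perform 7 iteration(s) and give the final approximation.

Equation: cos(x) = x
Fixed-point form: x = cos(x)
x₀ = 0.28

x_1 = g(0.280000) = 0.961055
x_2 = g(0.961055) = 0.572655
x_3 = g(0.572655) = 0.840465
x_4 = g(0.840465) = 0.667116
x_5 = g(0.667116) = 0.785609
x_6 = g(0.785609) = 0.706958
x_7 = g(0.706958) = 0.760342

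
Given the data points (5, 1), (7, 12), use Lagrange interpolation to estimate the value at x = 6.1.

Lagrange interpolation formula:
P(x) = Σ yᵢ × Lᵢ(x)
where Lᵢ(x) = Π_{j≠i} (x - xⱼ)/(xᵢ - xⱼ)

L_0(6.1) = (6.1 - 7)/(5 - 7) = 0.450000
L_1(6.1) = (6.1 - 5)/(7 - 5) = 0.550000

P(6.1) = 1×L_0(6.1) + 12×L_1(6.1)
P(6.1) = 7.050000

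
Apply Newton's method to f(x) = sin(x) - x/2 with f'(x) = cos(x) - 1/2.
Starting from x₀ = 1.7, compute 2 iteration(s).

f(x) = sin(x) - x/2
f'(x) = cos(x) - 1/2
x₀ = 1.7

Newton-Raphson formula: x_{n+1} = x_n - f(x_n)/f'(x_n)

Iteration 1:
  f(1.700000) = 0.141665
  f'(1.700000) = -0.628844
  x_1 = 1.700000 - 0.141665/(-0.628844) = 1.925278
Iteration 2:
  f(1.925278) = -0.024812
  f'(1.925278) = -0.847104
  x_2 = 1.925278 - (-0.024812)/(-0.847104) = 1.895987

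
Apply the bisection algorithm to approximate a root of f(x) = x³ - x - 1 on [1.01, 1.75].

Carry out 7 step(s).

f(x) = x³ - x - 1
Initial interval: [1.01, 1.75]

Iteration 1:
  c_1 = (1.010000 + 1.750000)/2 = 1.380000
  f(c_1) = f(1.380000) = 0.248072
  f(a) × f(c) < 0, new interval: [1.010000, 1.380000]
Iteration 2:
  c_2 = (1.010000 + 1.380000)/2 = 1.195000
  f(c_2) = f(1.195000) = -0.488510
  f(a) × f(c) ≥ 0, new interval: [1.195000, 1.380000]
Iteration 3:
  c_3 = (1.195000 + 1.380000)/2 = 1.287500
  f(c_3) = f(1.287500) = -0.153268
  f(a) × f(c) ≥ 0, new interval: [1.287500, 1.380000]
Iteration 4:
  c_4 = (1.287500 + 1.380000)/2 = 1.333750
  f(c_4) = f(1.333750) = 0.038843
  f(a) × f(c) < 0, new interval: [1.287500, 1.333750]
Iteration 5:
  c_5 = (1.287500 + 1.333750)/2 = 1.310625
  f(c_5) = f(1.310625) = -0.059315
  f(a) × f(c) ≥ 0, new interval: [1.310625, 1.333750]
Iteration 6:
  c_6 = (1.310625 + 1.333750)/2 = 1.322187
  f(c_6) = f(1.322187) = -0.010766
  f(a) × f(c) ≥ 0, new interval: [1.322187, 1.333750]
Iteration 7:
  c_7 = (1.322187 + 1.333750)/2 = 1.327969
  f(c_7) = f(1.327969) = 0.013905
  f(a) × f(c) < 0, new interval: [1.322187, 1.327969]

After 7 iteration(s), the approximation is c_7 = 1.327969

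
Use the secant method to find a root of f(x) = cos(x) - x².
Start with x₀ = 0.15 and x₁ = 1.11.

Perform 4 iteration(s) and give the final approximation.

f(x) = cos(x) - x²
x₀ = 0.15, x₁ = 1.11

Secant formula: x_{n+1} = x_n - f(x_n)(x_n - x_{n-1})/(f(x_n) - f(x_{n-1}))

Iteration 1:
  f(0.150000) = 0.966271
  f(1.110000) = -0.787438
  x_2 = 1.110000 - (-0.787438)×(1.110000 - 0.150000)/(-0.787438 - 0.966271)
       = 0.678947
Iteration 2:
  f(1.110000) = -0.787438
  f(0.678947) = 0.317264
  x_3 = 0.678947 - 0.317264×(0.678947 - 1.110000)/(0.317264 - (-0.787438))
       = 0.802743
Iteration 3:
  f(0.678947) = 0.317264
  f(0.802743) = 0.050339
  x_4 = 0.802743 - 0.050339×(0.802743 - 0.678947)/(0.050339 - 0.317264)
       = 0.826090
Iteration 4:
  f(0.802743) = 0.050339
  f(0.826090) = -0.004669
  x_5 = 0.826090 - (-0.004669)×(0.826090 - 0.802743)/(-0.004669 - 0.050339)
       = 0.824108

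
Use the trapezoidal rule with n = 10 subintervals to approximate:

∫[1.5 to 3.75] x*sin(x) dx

f(x) = x*sin(x)
a = 1.5, b = 3.75, n = 10
h = (b - a)/n = 0.225000

Trapezoidal rule: (h/2)[f(x₀) + 2f(x₁) + 2f(x₂) + ... + f(xₙ)]

x_0 = 1.5000, f(x_0) = 1.496242, coefficient = 1
x_1 = 1.7250, f(x_1) = 1.704531, coefficient = 2
x_2 = 1.9500, f(x_2) = 1.811471, coefficient = 2
x_3 = 2.1750, f(x_3) = 1.789927, coefficient = 2
x_4 = 2.4000, f(x_4) = 1.621112, coefficient = 2
x_5 = 2.6250, f(x_5) = 1.296541, coefficient = 2
x_6 = 2.8500, f(x_6) = 0.819312, coefficient = 2
x_7 = 3.0750, f(x_7) = 0.204621, coefficient = 2
x_8 = 3.3000, f(x_8) = -0.520561, coefficient = 2
x_9 = 3.5250, f(x_9) = -1.318641, coefficient = 2
x_10 = 3.7500, f(x_10) = -2.143355, coefficient = 1

I ≈ (0.225000/2) × 14.169514 = 1.594070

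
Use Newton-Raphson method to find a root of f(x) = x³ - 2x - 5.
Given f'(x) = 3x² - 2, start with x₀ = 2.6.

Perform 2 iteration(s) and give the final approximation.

f(x) = x³ - 2x - 5
f'(x) = 3x² - 2
x₀ = 2.6

Newton-Raphson formula: x_{n+1} = x_n - f(x_n)/f'(x_n)

Iteration 1:
  f(2.600000) = 7.376000
  f'(2.600000) = 18.280000
  x_1 = 2.600000 - 7.376000/18.280000 = 2.196499
Iteration 2:
  f(2.196499) = 1.204247
  f'(2.196499) = 12.473822
  x_2 = 2.196499 - 1.204247/12.473822 = 2.099957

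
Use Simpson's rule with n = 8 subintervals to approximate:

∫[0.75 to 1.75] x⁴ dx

f(x) = x⁴
a = 0.75, b = 1.75, n = 8
h = (b - a)/n = 0.125000

Simpson's rule: (h/3)[f(x₀) + 4f(x₁) + 2f(x₂) + ... + f(xₙ)]

x_0 = 0.7500, f(x_0) = 0.316406, coefficient = 1
x_1 = 0.8750, f(x_1) = 0.586182, coefficient = 4
x_2 = 1.0000, f(x_2) = 1.000000, coefficient = 2
x_3 = 1.1250, f(x_3) = 1.601807, coefficient = 4
x_4 = 1.2500, f(x_4) = 2.441406, coefficient = 2
x_5 = 1.3750, f(x_5) = 3.574463, coefficient = 4
x_6 = 1.5000, f(x_6) = 5.062500, coefficient = 2
x_7 = 1.6250, f(x_7) = 6.972900, coefficient = 4
x_8 = 1.7500, f(x_8) = 9.378906, coefficient = 1

I ≈ (0.125000/3) × 77.644531 = 3.235189
Exact value: 3.235156
Error: 0.000033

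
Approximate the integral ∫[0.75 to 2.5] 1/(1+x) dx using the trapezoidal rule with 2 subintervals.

f(x) = 1/(1+x)
a = 0.75, b = 2.5, n = 2
h = (b - a)/n = 0.875000

Trapezoidal rule: (h/2)[f(x₀) + 2f(x₁) + 2f(x₂) + ... + f(xₙ)]

x_0 = 0.7500, f(x_0) = 0.571429, coefficient = 1
x_1 = 1.6250, f(x_1) = 0.380952, coefficient = 2
x_2 = 2.5000, f(x_2) = 0.285714, coefficient = 1

I ≈ (0.875000/2) × 1.619048 = 0.708333
Exact value: 0.693147
Error: 0.015186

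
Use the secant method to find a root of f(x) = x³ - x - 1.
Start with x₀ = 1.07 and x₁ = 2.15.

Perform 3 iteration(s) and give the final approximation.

f(x) = x³ - x - 1
x₀ = 1.07, x₁ = 2.15

Secant formula: x_{n+1} = x_n - f(x_n)(x_n - x_{n-1})/(f(x_n) - f(x_{n-1}))

Iteration 1:
  f(1.070000) = -0.844957
  f(2.150000) = 6.788375
  x_2 = 2.150000 - 6.788375×(2.150000 - 1.070000)/(6.788375 - (-0.844957))
       = 1.189549
Iteration 2:
  f(2.150000) = 6.788375
  f(1.189549) = -0.506307
  x_3 = 1.189549 - (-0.506307)×(1.189549 - 2.150000)/(-0.506307 - 6.788375)
       = 1.256211
Iteration 3:
  f(1.189549) = -0.506307
  f(1.256211) = -0.273826
  x_4 = 1.256211 - (-0.273826)×(1.256211 - 1.189549)/(-0.273826 - (-0.506307))
       = 1.334730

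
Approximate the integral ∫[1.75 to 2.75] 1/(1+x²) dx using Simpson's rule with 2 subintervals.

f(x) = 1/(1+x²)
a = 1.75, b = 2.75, n = 2
h = (b - a)/n = 0.500000

Simpson's rule: (h/3)[f(x₀) + 4f(x₁) + 2f(x₂) + ... + f(xₙ)]

x_0 = 1.7500, f(x_0) = 0.246154, coefficient = 1
x_1 = 2.2500, f(x_1) = 0.164948, coefficient = 4
x_2 = 2.7500, f(x_2) = 0.116788, coefficient = 1

I ≈ (0.500000/3) × 1.022736 = 0.170456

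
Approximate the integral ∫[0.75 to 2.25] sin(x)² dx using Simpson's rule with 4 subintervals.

f(x) = sin(x)²
a = 0.75, b = 2.25, n = 4
h = (b - a)/n = 0.375000

Simpson's rule: (h/3)[f(x₀) + 4f(x₁) + 2f(x₂) + ... + f(xₙ)]

x_0 = 0.7500, f(x_0) = 0.464631, coefficient = 1
x_1 = 1.1250, f(x_1) = 0.814087, coefficient = 4
x_2 = 1.5000, f(x_2) = 0.994996, coefficient = 2
x_3 = 1.8750, f(x_3) = 0.910280, coefficient = 4
x_4 = 2.2500, f(x_4) = 0.605398, coefficient = 1

I ≈ (0.375000/3) × 9.957488 = 1.244686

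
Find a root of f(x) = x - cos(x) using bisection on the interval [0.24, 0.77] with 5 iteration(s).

f(x) = x - cos(x)
Initial interval: [0.24, 0.77]

Iteration 1:
  c_1 = (0.240000 + 0.770000)/2 = 0.505000
  f(c_1) = f(0.505000) = -0.370174
  f(a) × f(c) ≥ 0, new interval: [0.505000, 0.770000]
Iteration 2:
  c_2 = (0.505000 + 0.770000)/2 = 0.637500
  f(c_2) = f(0.637500) = -0.166086
  f(a) × f(c) ≥ 0, new interval: [0.637500, 0.770000]
Iteration 3:
  c_3 = (0.637500 + 0.770000)/2 = 0.703750
  f(c_3) = f(0.703750) = -0.058671
  f(a) × f(c) ≥ 0, new interval: [0.703750, 0.770000]
Iteration 4:
  c_4 = (0.703750 + 0.770000)/2 = 0.736875
  f(c_4) = f(0.736875) = -0.003697
  f(a) × f(c) ≥ 0, new interval: [0.736875, 0.770000]
Iteration 5:
  c_5 = (0.736875 + 0.770000)/2 = 0.753437
  f(c_5) = f(0.753437) = 0.024096
  f(a) × f(c) < 0, new interval: [0.736875, 0.753437]

After 5 iteration(s), the approximation is c_5 = 0.753437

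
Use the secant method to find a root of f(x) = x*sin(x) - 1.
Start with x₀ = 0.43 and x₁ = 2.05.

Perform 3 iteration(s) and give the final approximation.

f(x) = x*sin(x) - 1
x₀ = 0.43, x₁ = 2.05

Secant formula: x_{n+1} = x_n - f(x_n)(x_n - x_{n-1})/(f(x_n) - f(x_{n-1}))

Iteration 1:
  f(0.430000) = -0.820746
  f(2.050000) = 0.819093
  x_2 = 2.050000 - 0.819093×(2.050000 - 0.430000)/(0.819093 - (-0.820746))
       = 1.240816
Iteration 2:
  f(2.050000) = 0.819093
  f(1.240816) = 0.173873
  x_3 = 1.240816 - 0.173873×(1.240816 - 2.050000)/(0.173873 - 0.819093)
       = 1.022759
Iteration 3:
  f(1.240816) = 0.173873
  f(1.022759) = -0.127026
  x_4 = 1.022759 - (-0.127026)×(1.022759 - 1.240816)/(-0.127026 - 0.173873)
       = 1.114813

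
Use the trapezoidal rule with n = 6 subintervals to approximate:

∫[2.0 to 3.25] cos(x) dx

f(x) = cos(x)
a = 2.0, b = 3.25, n = 6
h = (b - a)/n = 0.208333

Trapezoidal rule: (h/2)[f(x₀) + 2f(x₁) + 2f(x₂) + ... + f(xₙ)]

x_0 = 2.0000, f(x_0) = -0.416147, coefficient = 1
x_1 = 2.2083, f(x_1) = -0.595218, coefficient = 2
x_2 = 2.4167, f(x_2) = -0.748549, coefficient = 2
x_3 = 2.6250, f(x_3) = -0.869507, coefficient = 2
x_4 = 2.8333, f(x_4) = -0.952863, coefficient = 2
x_5 = 3.0417, f(x_5) = -0.995012, coefficient = 2
x_6 = 3.2500, f(x_6) = -0.994130, coefficient = 1

I ≈ (0.208333/2) × -9.732573 = -1.013810
Exact value: -1.017493
Error: 0.003683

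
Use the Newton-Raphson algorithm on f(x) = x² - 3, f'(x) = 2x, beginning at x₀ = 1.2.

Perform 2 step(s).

f(x) = x² - 3
f'(x) = 2x
x₀ = 1.2

Newton-Raphson formula: x_{n+1} = x_n - f(x_n)/f'(x_n)

Iteration 1:
  f(1.200000) = -1.560000
  f'(1.200000) = 2.400000
  x_1 = 1.200000 - (-1.560000)/2.400000 = 1.850000
Iteration 2:
  f(1.850000) = 0.422500
  f'(1.850000) = 3.700000
  x_2 = 1.850000 - 0.422500/3.700000 = 1.735811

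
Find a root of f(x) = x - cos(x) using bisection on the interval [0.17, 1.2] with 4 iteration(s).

f(x) = x - cos(x)
Initial interval: [0.17, 1.2]

Iteration 1:
  c_1 = (0.170000 + 1.200000)/2 = 0.685000
  f(c_1) = f(0.685000) = -0.089419
  f(a) × f(c) ≥ 0, new interval: [0.685000, 1.200000]
Iteration 2:
  c_2 = (0.685000 + 1.200000)/2 = 0.942500
  f(c_2) = f(0.942500) = 0.354733
  f(a) × f(c) < 0, new interval: [0.685000, 0.942500]
Iteration 3:
  c_3 = (0.685000 + 0.942500)/2 = 0.813750
  f(c_3) = f(0.813750) = 0.126972
  f(a) × f(c) < 0, new interval: [0.685000, 0.813750]
Iteration 4:
  c_4 = (0.685000 + 0.813750)/2 = 0.749375
  f(c_4) = f(0.749375) = 0.017260
  f(a) × f(c) < 0, new interval: [0.685000, 0.749375]

After 4 iteration(s), the approximation is c_4 = 0.749375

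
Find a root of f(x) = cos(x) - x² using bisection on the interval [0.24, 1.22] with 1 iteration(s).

f(x) = cos(x) - x²
Initial interval: [0.24, 1.22]

Iteration 1:
  c_1 = (0.240000 + 1.220000)/2 = 0.730000
  f(c_1) = f(0.730000) = 0.212274
  f(a) × f(c) ≥ 0, new interval: [0.730000, 1.220000]

After 1 iteration(s), the approximation is c_1 = 0.730000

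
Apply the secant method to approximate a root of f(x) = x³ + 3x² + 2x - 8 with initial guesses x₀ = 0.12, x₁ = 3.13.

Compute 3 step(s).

f(x) = x³ + 3x² + 2x - 8
x₀ = 0.12, x₁ = 3.13

Secant formula: x_{n+1} = x_n - f(x_n)(x_n - x_{n-1})/(f(x_n) - f(x_{n-1}))

Iteration 1:
  f(0.120000) = -7.715072
  f(3.130000) = 58.314997
  x_2 = 3.130000 - 58.314997×(3.130000 - 0.120000)/(58.314997 - (-7.715072))
       = 0.471694
Iteration 2:
  f(3.130000) = 58.314997
  f(0.471694) = -6.284178
  x_3 = 0.471694 - (-6.284178)×(0.471694 - 3.130000)/(-6.284178 - 58.314997)
       = 0.730293
Iteration 3:
  f(0.471694) = -6.284178
  f(0.730293) = -4.549948
  x_4 = 0.730293 - (-4.549948)×(0.730293 - 0.471694)/(-4.549948 - (-6.284178))
       = 1.408756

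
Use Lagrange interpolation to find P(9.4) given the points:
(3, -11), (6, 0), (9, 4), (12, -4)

Lagrange interpolation formula:
P(x) = Σ yᵢ × Lᵢ(x)
where Lᵢ(x) = Π_{j≠i} (x - xⱼ)/(xᵢ - xⱼ)

L_0(9.4) = (9.4 - 6)/(3 - 6) × (9.4 - 9)/(3 - 9) × (9.4 - 12)/(3 - 12) = 0.021827
L_1(9.4) = (9.4 - 3)/(6 - 3) × (9.4 - 9)/(6 - 9) × (9.4 - 12)/(6 - 12) = -0.123259
L_2(9.4) = (9.4 - 3)/(9 - 3) × (9.4 - 6)/(9 - 6) × (9.4 - 12)/(9 - 12) = 1.047704
L_3(9.4) = (9.4 - 3)/(12 - 3) × (9.4 - 6)/(12 - 6) × (9.4 - 9)/(12 - 9) = 0.053728

P(9.4) = (-11)×L_0(9.4) + 0×L_1(9.4) + 4×L_2(9.4) + (-4)×L_3(9.4)
P(9.4) = 3.735802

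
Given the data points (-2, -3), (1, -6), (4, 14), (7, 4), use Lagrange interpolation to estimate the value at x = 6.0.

Lagrange interpolation formula:
P(x) = Σ yᵢ × Lᵢ(x)
where Lᵢ(x) = Π_{j≠i} (x - xⱼ)/(xᵢ - xⱼ)

L_0(6.0) = (6.0 - 1)/(-2 - 1) × (6.0 - 4)/(-2 - 4) × (6.0 - 7)/(-2 - 7) = 0.061728
L_1(6.0) = (6.0 - (-2))/(1 - (-2)) × (6.0 - 4)/(1 - 4) × (6.0 - 7)/(1 - 7) = -0.296296
L_2(6.0) = (6.0 - (-2))/(4 - (-2)) × (6.0 - 1)/(4 - 1) × (6.0 - 7)/(4 - 7) = 0.740741
L_3(6.0) = (6.0 - (-2))/(7 - (-2)) × (6.0 - 1)/(7 - 1) × (6.0 - 4)/(7 - 4) = 0.493827

P(6.0) = (-3)×L_0(6.0) + (-6)×L_1(6.0) + 14×L_2(6.0) + 4×L_3(6.0)
P(6.0) = 13.938272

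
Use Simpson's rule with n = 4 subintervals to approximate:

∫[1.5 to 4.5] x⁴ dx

f(x) = x⁴
a = 1.5, b = 4.5, n = 4
h = (b - a)/n = 0.750000

Simpson's rule: (h/3)[f(x₀) + 4f(x₁) + 2f(x₂) + ... + f(xₙ)]

x_0 = 1.5000, f(x_0) = 5.062500, coefficient = 1
x_1 = 2.2500, f(x_1) = 25.628906, coefficient = 4
x_2 = 3.0000, f(x_2) = 81.000000, coefficient = 2
x_3 = 3.7500, f(x_3) = 197.753906, coefficient = 4
x_4 = 4.5000, f(x_4) = 410.062500, coefficient = 1

I ≈ (0.750000/3) × 1470.656250 = 367.664062
Exact value: 367.537500
Error: 0.126563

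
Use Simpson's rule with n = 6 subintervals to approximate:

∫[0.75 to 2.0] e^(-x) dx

f(x) = e^(-x)
a = 0.75, b = 2.0, n = 6
h = (b - a)/n = 0.208333

Simpson's rule: (h/3)[f(x₀) + 4f(x₁) + 2f(x₂) + ... + f(xₙ)]

x_0 = 0.7500, f(x_0) = 0.472367, coefficient = 1
x_1 = 0.9583, f(x_1) = 0.383532, coefficient = 4
x_2 = 1.1667, f(x_2) = 0.311403, coefficient = 2
x_3 = 1.3750, f(x_3) = 0.252840, coefficient = 4
x_4 = 1.5833, f(x_4) = 0.205290, coefficient = 2
x_5 = 1.7917, f(x_5) = 0.166682, coefficient = 4
x_6 = 2.0000, f(x_6) = 0.135335, coefficient = 1

I ≈ (0.208333/3) × 4.853301 = 0.337035
Exact value: 0.337031
Error: 0.000004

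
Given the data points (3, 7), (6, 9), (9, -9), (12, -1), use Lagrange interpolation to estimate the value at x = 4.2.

Lagrange interpolation formula:
P(x) = Σ yᵢ × Lᵢ(x)
where Lᵢ(x) = Π_{j≠i} (x - xⱼ)/(xᵢ - xⱼ)

L_0(4.2) = (4.2 - 6)/(3 - 6) × (4.2 - 9)/(3 - 9) × (4.2 - 12)/(3 - 12) = 0.416000
L_1(4.2) = (4.2 - 3)/(6 - 3) × (4.2 - 9)/(6 - 9) × (4.2 - 12)/(6 - 12) = 0.832000
L_2(4.2) = (4.2 - 3)/(9 - 3) × (4.2 - 6)/(9 - 6) × (4.2 - 12)/(9 - 12) = -0.312000
L_3(4.2) = (4.2 - 3)/(12 - 3) × (4.2 - 6)/(12 - 6) × (4.2 - 9)/(12 - 9) = 0.064000

P(4.2) = 7×L_0(4.2) + 9×L_1(4.2) + (-9)×L_2(4.2) + (-1)×L_3(4.2)
P(4.2) = 13.144000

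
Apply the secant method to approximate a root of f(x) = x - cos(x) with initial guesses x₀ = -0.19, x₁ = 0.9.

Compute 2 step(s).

f(x) = x - cos(x)
x₀ = -0.19, x₁ = 0.9

Secant formula: x_{n+1} = x_n - f(x_n)(x_n - x_{n-1})/(f(x_n) - f(x_{n-1}))

Iteration 1:
  f(-0.190000) = -1.172004
  f(0.900000) = 0.278390
  x_2 = 0.900000 - 0.278390×(0.900000 - (-0.190000))/(0.278390 - (-1.172004))
       = 0.690784
Iteration 2:
  f(0.900000) = 0.278390
  f(0.690784) = -0.079962
  x_3 = 0.690784 - (-0.079962)×(0.690784 - 0.900000)/(-0.079962 - 0.278390)
       = 0.737468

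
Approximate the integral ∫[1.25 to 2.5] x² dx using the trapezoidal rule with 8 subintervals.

f(x) = x²
a = 1.25, b = 2.5, n = 8
h = (b - a)/n = 0.156250

Trapezoidal rule: (h/2)[f(x₀) + 2f(x₁) + 2f(x₂) + ... + f(xₙ)]

x_0 = 1.2500, f(x_0) = 1.562500, coefficient = 1
x_1 = 1.4062, f(x_1) = 1.977539, coefficient = 2
x_2 = 1.5625, f(x_2) = 2.441406, coefficient = 2
x_3 = 1.7188, f(x_3) = 2.954102, coefficient = 2
x_4 = 1.8750, f(x_4) = 3.515625, coefficient = 2
x_5 = 2.0312, f(x_5) = 4.125977, coefficient = 2
x_6 = 2.1875, f(x_6) = 4.785156, coefficient = 2
x_7 = 2.3438, f(x_7) = 5.493164, coefficient = 2
x_8 = 2.5000, f(x_8) = 6.250000, coefficient = 1

I ≈ (0.156250/2) × 58.398438 = 4.562378
Exact value: 4.557292
Error: 0.005086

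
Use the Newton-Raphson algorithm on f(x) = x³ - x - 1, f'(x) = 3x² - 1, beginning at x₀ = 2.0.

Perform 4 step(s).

f(x) = x³ - x - 1
f'(x) = 3x² - 1
x₀ = 2.0

Newton-Raphson formula: x_{n+1} = x_n - f(x_n)/f'(x_n)

Iteration 1:
  f(2.000000) = 5.000000
  f'(2.000000) = 11.000000
  x_1 = 2.000000 - 5.000000/11.000000 = 1.545455
Iteration 2:
  f(1.545455) = 1.145755
  f'(1.545455) = 6.165289
  x_2 = 1.545455 - 1.145755/6.165289 = 1.359615
Iteration 3:
  f(1.359615) = 0.153705
  f'(1.359615) = 4.545658
  x_3 = 1.359615 - 0.153705/4.545658 = 1.325801
Iteration 4:
  f(1.325801) = 0.004625
  f'(1.325801) = 4.273248
  x_4 = 1.325801 - 0.004625/4.273248 = 1.324719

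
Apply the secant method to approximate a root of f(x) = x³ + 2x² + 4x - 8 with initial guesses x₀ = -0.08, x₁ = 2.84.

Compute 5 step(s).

f(x) = x³ + 2x² + 4x - 8
x₀ = -0.08, x₁ = 2.84

Secant formula: x_{n+1} = x_n - f(x_n)(x_n - x_{n-1})/(f(x_n) - f(x_{n-1}))

Iteration 1:
  f(-0.080000) = -8.307712
  f(2.840000) = 42.397504
  x_2 = 2.840000 - 42.397504×(2.840000 - (-0.080000))/(42.397504 - (-8.307712))
       = 0.398423
Iteration 2:
  f(2.840000) = 42.397504
  f(0.398423) = -6.025583
  x_3 = 0.398423 - (-6.025583)×(0.398423 - 2.840000)/(-6.025583 - 42.397504)
       = 0.702243
Iteration 3:
  f(0.398423) = -6.025583
  f(0.702243) = -3.858429
  x_4 = 0.702243 - (-3.858429)×(0.702243 - 0.398423)/(-3.858429 - (-6.025583))
       = 1.243169
Iteration 4:
  f(0.702243) = -3.858429
  f(1.243169) = 1.984895
  x_5 = 1.243169 - 1.984895×(1.243169 - 0.702243)/(1.984895 - (-3.858429))
       = 1.059424
Iteration 5:
  f(1.243169) = 1.984895
  f(1.059424) = -0.328469
  x_6 = 1.059424 - (-0.328469)×(1.059424 - 1.243169)/(-0.328469 - 1.984895)
       = 1.085514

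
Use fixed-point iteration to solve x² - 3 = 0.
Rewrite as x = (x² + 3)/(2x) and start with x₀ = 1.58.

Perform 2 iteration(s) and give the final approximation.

Equation: x² - 3 = 0
Fixed-point form: x = (x² + 3)/(2x)
x₀ = 1.58

x_1 = g(1.580000) = 1.739367
x_2 = g(1.739367) = 1.732066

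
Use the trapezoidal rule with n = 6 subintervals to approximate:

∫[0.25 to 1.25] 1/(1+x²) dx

f(x) = 1/(1+x²)
a = 0.25, b = 1.25, n = 6
h = (b - a)/n = 0.166667

Trapezoidal rule: (h/2)[f(x₀) + 2f(x₁) + 2f(x₂) + ... + f(xₙ)]

x_0 = 0.2500, f(x_0) = 0.941176, coefficient = 1
x_1 = 0.4167, f(x_1) = 0.852071, coefficient = 2
x_2 = 0.5833, f(x_2) = 0.746114, coefficient = 2
x_3 = 0.7500, f(x_3) = 0.640000, coefficient = 2
x_4 = 0.9167, f(x_4) = 0.543396, coefficient = 2
x_5 = 1.0833, f(x_5) = 0.460064, coefficient = 2
x_6 = 1.2500, f(x_6) = 0.390244, coefficient = 1

I ≈ (0.166667/2) × 7.814711 = 0.651226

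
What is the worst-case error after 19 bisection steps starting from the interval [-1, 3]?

Bisection error bound: |error| ≤ (b-a)/2^n
|error| ≤ (3 - (-1))/2^19 = 4/2^19
|error| ≤ 0.0000076294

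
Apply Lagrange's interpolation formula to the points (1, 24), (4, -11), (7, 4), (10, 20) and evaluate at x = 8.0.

Lagrange interpolation formula:
P(x) = Σ yᵢ × Lᵢ(x)
where Lᵢ(x) = Π_{j≠i} (x - xⱼ)/(xᵢ - xⱼ)

L_0(8.0) = (8.0 - 4)/(1 - 4) × (8.0 - 7)/(1 - 7) × (8.0 - 10)/(1 - 10) = 0.049383
L_1(8.0) = (8.0 - 1)/(4 - 1) × (8.0 - 7)/(4 - 7) × (8.0 - 10)/(4 - 10) = -0.259259
L_2(8.0) = (8.0 - 1)/(7 - 1) × (8.0 - 4)/(7 - 4) × (8.0 - 10)/(7 - 10) = 1.037037
L_3(8.0) = (8.0 - 1)/(10 - 1) × (8.0 - 4)/(10 - 4) × (8.0 - 7)/(10 - 7) = 0.172840

P(8.0) = 24×L_0(8.0) + (-11)×L_1(8.0) + 4×L_2(8.0) + 20×L_3(8.0)
P(8.0) = 11.641975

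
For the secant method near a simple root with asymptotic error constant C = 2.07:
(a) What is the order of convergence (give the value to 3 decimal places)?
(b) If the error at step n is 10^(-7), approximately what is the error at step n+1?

(a) Secant method has superlinear convergence with order φ = (1+√5)/2 ≈ 1.618.
    This means |e_{n+1}| ≈ C|e_n|^1.618.

(b) With |e_n| = 10^(-7) and C = 2.07:
    |e_{n+1}| ≈ 2.07 × (10^(-7))^1.618 = 2.07 × 10^(-11.33)

(a) ≈ 1.618 (golden ratio); (b) |e_{n+1}| ≈ 9.766e-12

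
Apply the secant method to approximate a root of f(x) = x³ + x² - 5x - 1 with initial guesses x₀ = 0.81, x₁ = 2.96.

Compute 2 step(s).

f(x) = x³ + x² - 5x - 1
x₀ = 0.81, x₁ = 2.96

Secant formula: x_{n+1} = x_n - f(x_n)(x_n - x_{n-1})/(f(x_n) - f(x_{n-1}))

Iteration 1:
  f(0.810000) = -3.862459
  f(2.960000) = 18.895936
  x_2 = 2.960000 - 18.895936×(2.960000 - 0.810000)/(18.895936 - (-3.862459))
       = 1.174889
Iteration 2:
  f(2.960000) = 18.895936
  f(1.174889) = -3.872306
  x_3 = 1.174889 - (-3.872306)×(1.174889 - 2.960000)/(-3.872306 - 18.895936)
       = 1.478492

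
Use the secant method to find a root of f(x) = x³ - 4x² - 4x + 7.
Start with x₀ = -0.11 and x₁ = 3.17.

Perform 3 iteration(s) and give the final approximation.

f(x) = x³ - 4x² - 4x + 7
x₀ = -0.11, x₁ = 3.17

Secant formula: x_{n+1} = x_n - f(x_n)(x_n - x_{n-1})/(f(x_n) - f(x_{n-1}))

Iteration 1:
  f(-0.110000) = 7.390269
  f(3.170000) = -14.020587
  x_2 = 3.170000 - (-14.020587)×(3.170000 - (-0.110000))/(-14.020587 - 7.390269)
       = 1.022140
Iteration 2:
  f(3.170000) = -14.020587
  f(1.022140) = -0.199738
  x_3 = 1.022140 - (-0.199738)×(1.022140 - 3.170000)/(-0.199738 - (-14.020587))
       = 0.991099
Iteration 3:
  f(1.022140) = -0.199738
  f(0.991099) = 0.080028
  x_4 = 0.991099 - 0.080028×(0.991099 - 1.022140)/(0.080028 - (-0.199738))
       = 0.999978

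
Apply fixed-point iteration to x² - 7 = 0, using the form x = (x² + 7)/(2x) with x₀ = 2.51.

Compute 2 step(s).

Equation: x² - 7 = 0
Fixed-point form: x = (x² + 7)/(2x)
x₀ = 2.51

x_1 = g(2.510000) = 2.649422
x_2 = g(2.649422) = 2.645754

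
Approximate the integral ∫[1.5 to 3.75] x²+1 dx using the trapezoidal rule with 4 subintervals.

f(x) = x²+1
a = 1.5, b = 3.75, n = 4
h = (b - a)/n = 0.562500

Trapezoidal rule: (h/2)[f(x₀) + 2f(x₁) + 2f(x₂) + ... + f(xₙ)]

x_0 = 1.5000, f(x_0) = 3.250000, coefficient = 1
x_1 = 2.0625, f(x_1) = 5.253906, coefficient = 2
x_2 = 2.6250, f(x_2) = 7.890625, coefficient = 2
x_3 = 3.1875, f(x_3) = 11.160156, coefficient = 2
x_4 = 3.7500, f(x_4) = 15.062500, coefficient = 1

I ≈ (0.562500/2) × 66.921875 = 18.821777
Exact value: 18.703125
Error: 0.118652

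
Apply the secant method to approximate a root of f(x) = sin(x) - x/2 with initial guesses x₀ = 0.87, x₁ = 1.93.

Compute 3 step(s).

f(x) = sin(x) - x/2
x₀ = 0.87, x₁ = 1.93

Secant formula: x_{n+1} = x_n - f(x_n)(x_n - x_{n-1})/(f(x_n) - f(x_{n-1}))

Iteration 1:
  f(0.870000) = 0.329329
  f(1.930000) = -0.028823
  x_2 = 1.930000 - (-0.028823)×(1.930000 - 0.870000)/(-0.028823 - 0.329329)
       = 1.844695
Iteration 2:
  f(1.930000) = -0.028823
  f(1.844695) = 0.040377
  x_3 = 1.844695 - 0.040377×(1.844695 - 1.930000)/(0.040377 - (-0.028823))
       = 1.894469
Iteration 3:
  f(1.844695) = 0.040377
  f(1.894469) = 0.000840
  x_4 = 1.894469 - 0.000840×(1.894469 - 1.844695)/(0.000840 - 0.040377)
       = 1.895526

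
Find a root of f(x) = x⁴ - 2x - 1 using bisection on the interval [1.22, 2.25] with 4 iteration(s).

f(x) = x⁴ - 2x - 1
Initial interval: [1.22, 2.25]

Iteration 1:
  c_1 = (1.220000 + 2.250000)/2 = 1.735000
  f(c_1) = f(1.735000) = 4.591455
  f(a) × f(c) < 0, new interval: [1.220000, 1.735000]
Iteration 2:
  c_2 = (1.220000 + 1.735000)/2 = 1.477500
  f(c_2) = f(1.477500) = 0.810516
  f(a) × f(c) < 0, new interval: [1.220000, 1.477500]
Iteration 3:
  c_3 = (1.220000 + 1.477500)/2 = 1.348750
  f(c_3) = f(1.348750) = -0.388279
  f(a) × f(c) ≥ 0, new interval: [1.348750, 1.477500]
Iteration 4:
  c_4 = (1.348750 + 1.477500)/2 = 1.413125
  f(c_4) = f(1.413125) = 0.161449
  f(a) × f(c) < 0, new interval: [1.348750, 1.413125]

After 4 iteration(s), the approximation is c_4 = 1.413125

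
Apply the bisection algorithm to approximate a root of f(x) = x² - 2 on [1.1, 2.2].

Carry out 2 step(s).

f(x) = x² - 2
Initial interval: [1.1, 2.2]

Iteration 1:
  c_1 = (1.100000 + 2.200000)/2 = 1.650000
  f(c_1) = f(1.650000) = 0.722500
  f(a) × f(c) < 0, new interval: [1.100000, 1.650000]
Iteration 2:
  c_2 = (1.100000 + 1.650000)/2 = 1.375000
  f(c_2) = f(1.375000) = -0.109375
  f(a) × f(c) ≥ 0, new interval: [1.375000, 1.650000]

After 2 iteration(s), the approximation is c_2 = 1.375000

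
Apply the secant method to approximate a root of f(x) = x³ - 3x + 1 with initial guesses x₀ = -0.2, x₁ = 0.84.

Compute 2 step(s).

f(x) = x³ - 3x + 1
x₀ = -0.2, x₁ = 0.84

Secant formula: x_{n+1} = x_n - f(x_n)(x_n - x_{n-1})/(f(x_n) - f(x_{n-1}))

Iteration 1:
  f(-0.200000) = 1.592000
  f(0.840000) = -0.927296
  x_2 = 0.840000 - (-0.927296)×(0.840000 - (-0.200000))/(-0.927296 - 1.592000)
       = 0.457199
Iteration 2:
  f(0.840000) = -0.927296
  f(0.457199) = -0.276029
  x_3 = 0.457199 - (-0.276029)×(0.457199 - 0.840000)/(-0.276029 - (-0.927296))
       = 0.294955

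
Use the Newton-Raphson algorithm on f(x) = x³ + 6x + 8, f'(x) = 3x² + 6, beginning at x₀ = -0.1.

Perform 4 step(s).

f(x) = x³ + 6x + 8
f'(x) = 3x² + 6
x₀ = -0.1

Newton-Raphson formula: x_{n+1} = x_n - f(x_n)/f'(x_n)

Iteration 1:
  f(-0.100000) = 7.399000
  f'(-0.100000) = 6.030000
  x_1 = -0.100000 - 7.399000/6.030000 = -1.327032
Iteration 2:
  f(-1.327032) = -2.299108
  f'(-1.327032) = 11.283038
  x_2 = -1.327032 - (-2.299108)/11.283038 = -1.123265
Iteration 3:
  f(-1.123265) = -0.156838
  f'(-1.123265) = 9.785171
  x_3 = -1.123265 - (-0.156838)/9.785171 = -1.107237
Iteration 4:
  f(-1.107237) = -0.000862
  f'(-1.107237) = 9.677919
  x_4 = -1.107237 - (-0.000862)/9.677919 = -1.107148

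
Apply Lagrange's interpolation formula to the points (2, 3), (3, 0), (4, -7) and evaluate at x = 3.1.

Lagrange interpolation formula:
P(x) = Σ yᵢ × Lᵢ(x)
where Lᵢ(x) = Π_{j≠i} (x - xⱼ)/(xᵢ - xⱼ)

L_0(3.1) = (3.1 - 3)/(2 - 3) × (3.1 - 4)/(2 - 4) = -0.045000
L_1(3.1) = (3.1 - 2)/(3 - 2) × (3.1 - 4)/(3 - 4) = 0.990000
L_2(3.1) = (3.1 - 2)/(4 - 2) × (3.1 - 3)/(4 - 3) = 0.055000

P(3.1) = 3×L_0(3.1) + 0×L_1(3.1) + (-7)×L_2(3.1)
P(3.1) = -0.520000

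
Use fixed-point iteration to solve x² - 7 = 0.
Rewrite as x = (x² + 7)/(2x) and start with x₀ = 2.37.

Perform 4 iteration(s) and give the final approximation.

Equation: x² - 7 = 0
Fixed-point form: x = (x² + 7)/(2x)
x₀ = 2.37

x_1 = g(2.370000) = 2.661793
x_2 = g(2.661793) = 2.645800
x_3 = g(2.645800) = 2.645751
x_4 = g(2.645751) = 2.645751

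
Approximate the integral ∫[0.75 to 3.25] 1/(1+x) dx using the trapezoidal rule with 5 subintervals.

f(x) = 1/(1+x)
a = 0.75, b = 3.25, n = 5
h = (b - a)/n = 0.500000

Trapezoidal rule: (h/2)[f(x₀) + 2f(x₁) + 2f(x₂) + ... + f(xₙ)]

x_0 = 0.7500, f(x_0) = 0.571429, coefficient = 1
x_1 = 1.2500, f(x_1) = 0.444444, coefficient = 2
x_2 = 1.7500, f(x_2) = 0.363636, coefficient = 2
x_3 = 2.2500, f(x_3) = 0.307692, coefficient = 2
x_4 = 2.7500, f(x_4) = 0.266667, coefficient = 2
x_5 = 3.2500, f(x_5) = 0.235294, coefficient = 1

I ≈ (0.500000/2) × 3.571602 = 0.892901
Exact value: 0.887303
Error: 0.005597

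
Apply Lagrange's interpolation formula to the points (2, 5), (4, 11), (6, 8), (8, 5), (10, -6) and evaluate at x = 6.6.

Lagrange interpolation formula:
P(x) = Σ yᵢ × Lᵢ(x)
where Lᵢ(x) = Π_{j≠i} (x - xⱼ)/(xᵢ - xⱼ)

L_0(6.6) = (6.6 - 4)/(2 - 4) × (6.6 - 6)/(2 - 6) × (6.6 - 8)/(2 - 8) × (6.6 - 10)/(2 - 10) = 0.019337
L_1(6.6) = (6.6 - 2)/(4 - 2) × (6.6 - 6)/(4 - 6) × (6.6 - 8)/(4 - 8) × (6.6 - 10)/(4 - 10) = -0.136850
L_2(6.6) = (6.6 - 2)/(6 - 2) × (6.6 - 4)/(6 - 4) × (6.6 - 8)/(6 - 8) × (6.6 - 10)/(6 - 10) = 0.889525
L_3(6.6) = (6.6 - 2)/(8 - 2) × (6.6 - 4)/(8 - 4) × (6.6 - 6)/(8 - 6) × (6.6 - 10)/(8 - 10) = 0.254150
L_4(6.6) = (6.6 - 2)/(10 - 2) × (6.6 - 4)/(10 - 4) × (6.6 - 6)/(10 - 6) × (6.6 - 8)/(10 - 8) = -0.026162

P(6.6) = 5×L_0(6.6) + 11×L_1(6.6) + 8×L_2(6.6) + 5×L_3(6.6) + (-6)×L_4(6.6)
P(6.6) = 7.135263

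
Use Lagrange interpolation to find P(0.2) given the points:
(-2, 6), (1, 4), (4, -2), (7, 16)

Lagrange interpolation formula:
P(x) = Σ yᵢ × Lᵢ(x)
where Lᵢ(x) = Π_{j≠i} (x - xⱼ)/(xᵢ - xⱼ)

L_0(0.2) = (0.2 - 1)/(-2 - 1) × (0.2 - 4)/(-2 - 4) × (0.2 - 7)/(-2 - 7) = 0.127605
L_1(0.2) = (0.2 - (-2))/(1 - (-2)) × (0.2 - 4)/(1 - 4) × (0.2 - 7)/(1 - 7) = 1.052741
L_2(0.2) = (0.2 - (-2))/(4 - (-2)) × (0.2 - 1)/(4 - 1) × (0.2 - 7)/(4 - 7) = -0.221630
L_3(0.2) = (0.2 - (-2))/(7 - (-2)) × (0.2 - 1)/(7 - 1) × (0.2 - 4)/(7 - 4) = 0.041284

P(0.2) = 6×L_0(0.2) + 4×L_1(0.2) + (-2)×L_2(0.2) + 16×L_3(0.2)
P(0.2) = 6.080395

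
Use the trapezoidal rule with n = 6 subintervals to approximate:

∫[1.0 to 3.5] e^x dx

f(x) = e^x
a = 1.0, b = 3.5, n = 6
h = (b - a)/n = 0.416667

Trapezoidal rule: (h/2)[f(x₀) + 2f(x₁) + 2f(x₂) + ... + f(xₙ)]

x_0 = 1.0000, f(x_0) = 2.718282, coefficient = 1
x_1 = 1.4167, f(x_1) = 4.123353, coefficient = 2
x_2 = 1.8333, f(x_2) = 6.254701, coefficient = 2
x_3 = 2.2500, f(x_3) = 9.487736, coefficient = 2
x_4 = 2.6667, f(x_4) = 14.391916, coefficient = 2
x_5 = 3.0833, f(x_5) = 21.831051, coefficient = 2
x_6 = 3.5000, f(x_6) = 33.115452, coefficient = 1

I ≈ (0.416667/2) × 148.011248 = 30.835677
Exact value: 30.397170
Error: 0.438507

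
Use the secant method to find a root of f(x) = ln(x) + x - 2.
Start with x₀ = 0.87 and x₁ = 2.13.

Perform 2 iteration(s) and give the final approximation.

f(x) = ln(x) + x - 2
x₀ = 0.87, x₁ = 2.13

Secant formula: x_{n+1} = x_n - f(x_n)(x_n - x_{n-1})/(f(x_n) - f(x_{n-1}))

Iteration 1:
  f(0.870000) = -1.269262
  f(2.130000) = 0.886122
  x_2 = 2.130000 - 0.886122×(2.130000 - 0.870000)/(0.886122 - (-1.269262))
       = 1.611989
Iteration 2:
  f(2.130000) = 0.886122
  f(1.611989) = 0.089457
  x_3 = 1.611989 - 0.089457×(1.611989 - 2.130000)/(0.089457 - 0.886122)
       = 1.553821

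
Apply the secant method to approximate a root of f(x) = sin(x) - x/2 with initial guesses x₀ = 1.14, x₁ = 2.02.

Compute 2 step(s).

f(x) = sin(x) - x/2
x₀ = 1.14, x₁ = 2.02

Secant formula: x_{n+1} = x_n - f(x_n)(x_n - x_{n-1})/(f(x_n) - f(x_{n-1}))

Iteration 1:
  f(1.140000) = 0.338633
  f(2.020000) = -0.109207
  x_2 = 2.020000 - (-0.109207)×(2.020000 - 1.140000)/(-0.109207 - 0.338633)
       = 1.805410
Iteration 2:
  f(2.020000) = -0.109207
  f(1.805410) = 0.069899
  x_3 = 1.805410 - 0.069899×(1.805410 - 2.020000)/(0.069899 - (-0.109207))
       = 1.889157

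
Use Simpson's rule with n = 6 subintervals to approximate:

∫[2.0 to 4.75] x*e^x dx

f(x) = x*e^x
a = 2.0, b = 4.75, n = 6
h = (b - a)/n = 0.458333

Simpson's rule: (h/3)[f(x₀) + 4f(x₁) + 2f(x₂) + ... + f(xₙ)]

x_0 = 2.0000, f(x_0) = 14.778112, coefficient = 1
x_1 = 2.4583, f(x_1) = 28.726411, coefficient = 4
x_2 = 2.9167, f(x_2) = 53.898793, coefficient = 2
x_3 = 3.3750, f(x_3) = 98.631958, coefficient = 4
x_4 = 3.8333, f(x_4) = 177.162622, coefficient = 2
x_5 = 4.2917, f(x_5) = 313.670109, coefficient = 4
x_6 = 4.7500, f(x_6) = 549.025352, coefficient = 1

I ≈ (0.458333/3) × 2790.040204 = 426.256142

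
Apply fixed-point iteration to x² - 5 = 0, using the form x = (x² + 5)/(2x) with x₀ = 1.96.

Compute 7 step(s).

Equation: x² - 5 = 0
Fixed-point form: x = (x² + 5)/(2x)
x₀ = 1.96

x_1 = g(1.960000) = 2.255510
x_2 = g(2.255510) = 2.236152
x_3 = g(2.236152) = 2.236068
x_4 = g(2.236068) = 2.236068
x_5 = g(2.236068) = 2.236068
x_6 = g(2.236068) = 2.236068
x_7 = g(2.236068) = 2.236068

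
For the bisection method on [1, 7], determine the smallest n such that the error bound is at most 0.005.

We need (b-a)/2^n ≤ 0.005
(7 - 1)/2^n ≤ 0.005
6/2^n ≤ 0.005
2^n ≥ 1200
n ≥ log₂(1200) = 10.23
n ≥ 11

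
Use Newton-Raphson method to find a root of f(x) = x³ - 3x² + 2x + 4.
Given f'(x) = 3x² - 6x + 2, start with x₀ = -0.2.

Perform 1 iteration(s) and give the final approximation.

f(x) = x³ - 3x² + 2x + 4
f'(x) = 3x² - 6x + 2
x₀ = -0.2

Newton-Raphson formula: x_{n+1} = x_n - f(x_n)/f'(x_n)

Iteration 1:
  f(-0.200000) = 3.472000
  f'(-0.200000) = 3.320000
  x_1 = -0.200000 - 3.472000/3.320000 = -1.245783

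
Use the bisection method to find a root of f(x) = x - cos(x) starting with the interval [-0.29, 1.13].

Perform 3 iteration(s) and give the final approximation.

f(x) = x - cos(x)
Initial interval: [-0.29, 1.13]

Iteration 1:
  c_1 = (-0.290000 + 1.130000)/2 = 0.420000
  f(c_1) = f(0.420000) = -0.493089
  f(a) × f(c) ≥ 0, new interval: [0.420000, 1.130000]
Iteration 2:
  c_2 = (0.420000 + 1.130000)/2 = 0.775000
  f(c_2) = f(0.775000) = 0.060579
  f(a) × f(c) < 0, new interval: [0.420000, 0.775000]
Iteration 3:
  c_3 = (0.420000 + 0.775000)/2 = 0.597500
  f(c_3) = f(0.597500) = -0.229245
  f(a) × f(c) ≥ 0, new interval: [0.597500, 0.775000]

After 3 iteration(s), the approximation is c_3 = 0.597500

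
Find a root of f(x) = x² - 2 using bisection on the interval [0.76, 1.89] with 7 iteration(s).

f(x) = x² - 2
Initial interval: [0.76, 1.89]

Iteration 1:
  c_1 = (0.760000 + 1.890000)/2 = 1.325000
  f(c_1) = f(1.325000) = -0.244375
  f(a) × f(c) ≥ 0, new interval: [1.325000, 1.890000]
Iteration 2:
  c_2 = (1.325000 + 1.890000)/2 = 1.607500
  f(c_2) = f(1.607500) = 0.584056
  f(a) × f(c) < 0, new interval: [1.325000, 1.607500]
Iteration 3:
  c_3 = (1.325000 + 1.607500)/2 = 1.466250
  f(c_3) = f(1.466250) = 0.149889
  f(a) × f(c) < 0, new interval: [1.325000, 1.466250]
Iteration 4:
  c_4 = (1.325000 + 1.466250)/2 = 1.395625
  f(c_4) = f(1.395625) = -0.052231
  f(a) × f(c) ≥ 0, new interval: [1.395625, 1.466250]
Iteration 5:
  c_5 = (1.395625 + 1.466250)/2 = 1.430937
  f(c_5) = f(1.430937) = 0.047582
  f(a) × f(c) < 0, new interval: [1.395625, 1.430937]
Iteration 6:
  c_6 = (1.395625 + 1.430937)/2 = 1.413281
  f(c_6) = f(1.413281) = -0.002636
  f(a) × f(c) ≥ 0, new interval: [1.413281, 1.430937]
Iteration 7:
  c_7 = (1.413281 + 1.430937)/2 = 1.422109
  f(c_7) = f(1.422109) = 0.022395
  f(a) × f(c) < 0, new interval: [1.413281, 1.422109]

After 7 iteration(s), the approximation is c_7 = 1.422109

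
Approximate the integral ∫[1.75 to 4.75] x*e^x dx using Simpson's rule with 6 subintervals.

f(x) = x*e^x
a = 1.75, b = 4.75, n = 6
h = (b - a)/n = 0.500000

Simpson's rule: (h/3)[f(x₀) + 4f(x₁) + 2f(x₂) + ... + f(xₙ)]

x_0 = 1.7500, f(x_0) = 10.070555, coefficient = 1
x_1 = 2.2500, f(x_1) = 21.347406, coefficient = 4
x_2 = 2.7500, f(x_2) = 43.017238, coefficient = 2
x_3 = 3.2500, f(x_3) = 83.818605, coefficient = 4
x_4 = 3.7500, f(x_4) = 159.454058, coefficient = 2
x_5 = 4.2500, f(x_5) = 297.948002, coefficient = 4
x_6 = 4.7500, f(x_6) = 549.025352, coefficient = 1

I ≈ (0.500000/3) × 2576.494548 = 429.415758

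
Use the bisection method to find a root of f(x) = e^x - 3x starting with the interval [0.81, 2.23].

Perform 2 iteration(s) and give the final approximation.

f(x) = e^x - 3x
Initial interval: [0.81, 2.23]

Iteration 1:
  c_1 = (0.810000 + 2.230000)/2 = 1.520000
  f(c_1) = f(1.520000) = 0.012225
  f(a) × f(c) < 0, new interval: [0.810000, 1.520000]
Iteration 2:
  c_2 = (0.810000 + 1.520000)/2 = 1.165000
  f(c_2) = f(1.165000) = -0.289077
  f(a) × f(c) ≥ 0, new interval: [1.165000, 1.520000]

After 2 iteration(s), the approximation is c_2 = 1.165000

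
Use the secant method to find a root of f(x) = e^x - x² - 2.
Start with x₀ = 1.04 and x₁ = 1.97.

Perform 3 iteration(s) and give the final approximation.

f(x) = e^x - x² - 2
x₀ = 1.04, x₁ = 1.97

Secant formula: x_{n+1} = x_n - f(x_n)(x_n - x_{n-1})/(f(x_n) - f(x_{n-1}))

Iteration 1:
  f(1.040000) = -0.252383
  f(1.970000) = 1.289776
  x_2 = 1.970000 - 1.289776×(1.970000 - 1.040000)/(1.289776 - (-0.252383))
       = 1.192200
Iteration 2:
  f(1.970000) = 1.289776
  f(1.192200) = -0.127020
  x_3 = 1.192200 - (-0.127020)×(1.192200 - 1.970000)/(-0.127020 - 1.289776)
       = 1.261932
Iteration 3:
  f(1.192200) = -0.127020
  f(1.261932) = -0.060233
  x_4 = 1.261932 - (-0.060233)×(1.261932 - 1.192200)/(-0.060233 - (-0.127020))
       = 1.324821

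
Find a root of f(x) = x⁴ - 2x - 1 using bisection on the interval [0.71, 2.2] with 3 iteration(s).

f(x) = x⁴ - 2x - 1
Initial interval: [0.71, 2.2]

Iteration 1:
  c_1 = (0.710000 + 2.200000)/2 = 1.455000
  f(c_1) = f(1.455000) = 0.571795
  f(a) × f(c) < 0, new interval: [0.710000, 1.455000]
Iteration 2:
  c_2 = (0.710000 + 1.455000)/2 = 1.082500
  f(c_2) = f(1.082500) = -1.791870
  f(a) × f(c) ≥ 0, new interval: [1.082500, 1.455000]
Iteration 3:
  c_3 = (1.082500 + 1.455000)/2 = 1.268750
  f(c_3) = f(1.268750) = -0.946280
  f(a) × f(c) ≥ 0, new interval: [1.268750, 1.455000]

After 3 iteration(s), the approximation is c_3 = 1.268750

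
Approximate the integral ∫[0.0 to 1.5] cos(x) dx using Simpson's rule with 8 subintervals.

f(x) = cos(x)
a = 0.0, b = 1.5, n = 8
h = (b - a)/n = 0.187500

Simpson's rule: (h/3)[f(x₀) + 4f(x₁) + 2f(x₂) + ... + f(xₙ)]

x_0 = 0.0000, f(x_0) = 1.000000, coefficient = 1
x_1 = 0.1875, f(x_1) = 0.982473, coefficient = 4
x_2 = 0.3750, f(x_2) = 0.930508, coefficient = 2
x_3 = 0.5625, f(x_3) = 0.845924, coefficient = 4
x_4 = 0.7500, f(x_4) = 0.731689, coefficient = 2
x_5 = 0.9375, f(x_5) = 0.591805, coefficient = 4
x_6 = 1.1250, f(x_6) = 0.431177, coefficient = 2
x_7 = 1.3125, f(x_7) = 0.255434, coefficient = 4
x_8 = 1.5000, f(x_8) = 0.070737, coefficient = 1

I ≈ (0.187500/3) × 15.960030 = 0.997502
Exact value: 0.997495
Error: 0.000007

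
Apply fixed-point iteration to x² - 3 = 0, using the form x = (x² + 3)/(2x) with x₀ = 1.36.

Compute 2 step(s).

Equation: x² - 3 = 0
Fixed-point form: x = (x² + 3)/(2x)
x₀ = 1.36

x_1 = g(1.360000) = 1.782941
x_2 = g(1.782941) = 1.732777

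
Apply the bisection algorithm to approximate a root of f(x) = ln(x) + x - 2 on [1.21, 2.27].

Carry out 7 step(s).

f(x) = ln(x) + x - 2
Initial interval: [1.21, 2.27]

Iteration 1:
  c_1 = (1.210000 + 2.270000)/2 = 1.740000
  f(c_1) = f(1.740000) = 0.293885
  f(a) × f(c) < 0, new interval: [1.210000, 1.740000]
Iteration 2:
  c_2 = (1.210000 + 1.740000)/2 = 1.475000
  f(c_2) = f(1.475000) = -0.136342
  f(a) × f(c) ≥ 0, new interval: [1.475000, 1.740000]
Iteration 3:
  c_3 = (1.475000 + 1.740000)/2 = 1.607500
  f(c_3) = f(1.607500) = 0.082180
  f(a) × f(c) < 0, new interval: [1.475000, 1.607500]
Iteration 4:
  c_4 = (1.475000 + 1.607500)/2 = 1.541250
  f(c_4) = f(1.541250) = -0.026156
  f(a) × f(c) ≥ 0, new interval: [1.541250, 1.607500]
Iteration 5:
  c_5 = (1.541250 + 1.607500)/2 = 1.574375
  f(c_5) = f(1.574375) = 0.028233
  f(a) × f(c) < 0, new interval: [1.541250, 1.574375]
Iteration 6:
  c_6 = (1.541250 + 1.574375)/2 = 1.557812
  f(c_6) = f(1.557812) = 0.001095
  f(a) × f(c) < 0, new interval: [1.541250, 1.557812]
Iteration 7:
  c_7 = (1.541250 + 1.557812)/2 = 1.549531
  f(c_7) = f(1.549531) = -0.012516
  f(a) × f(c) ≥ 0, new interval: [1.549531, 1.557812]

After 7 iteration(s), the approximation is c_7 = 1.549531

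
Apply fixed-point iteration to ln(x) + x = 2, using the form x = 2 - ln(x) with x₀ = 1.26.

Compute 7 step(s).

Equation: ln(x) + x = 2
Fixed-point form: x = 2 - ln(x)
x₀ = 1.26

x_1 = g(1.260000) = 1.768888
x_2 = g(1.768888) = 1.429649
x_3 = g(1.429649) = 1.642571
x_4 = g(1.642571) = 1.503737
x_5 = g(1.503737) = 1.592047
x_6 = g(1.592047) = 1.534980
x_7 = g(1.534980) = 1.571483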